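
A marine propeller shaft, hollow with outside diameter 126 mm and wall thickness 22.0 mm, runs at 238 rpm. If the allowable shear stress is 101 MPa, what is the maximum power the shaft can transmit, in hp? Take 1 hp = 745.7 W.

1090 hp

J = π(d_o⁴ − d_i⁴)/32 = π(0.126⁴ − 0.0820⁴)/32 = 2.031×10^-5 m⁴.
T_max = τ_allow·J/r = 1.01×10^8 × 2.031×10^-5 / 0.0630 = 32550 N·m.
ω = 2π·238/60 = 24.92 rad/s, so P_max = T_max·ω = 8.114×10^5 W.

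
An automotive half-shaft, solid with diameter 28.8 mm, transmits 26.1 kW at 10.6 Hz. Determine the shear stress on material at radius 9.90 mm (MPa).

57.4 MPa

ω = 2π·10.6 = 66.60 rad/s, so T = P/ω = 26.1×10³ / 66.60 = 391.9 N·m.
J = πd⁴/32 = π(0.0288)⁴/32 = 6.754×10^-8 m⁴.
Shear stress varies linearly with radius: τ = T·r/J = 391.9 × 0.00990 / 6.754×10^-8 = 5.744×10^7 Pa.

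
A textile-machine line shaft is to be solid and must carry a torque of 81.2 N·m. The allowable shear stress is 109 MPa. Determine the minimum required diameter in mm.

For a solid shaft τ_max = 16T/(πd³), so d = (16T/(π τ_allow))^(1/3) = (16·81.20/(π·1.09×10^8))^(1/3) = 0.01560 m.

15.6 mm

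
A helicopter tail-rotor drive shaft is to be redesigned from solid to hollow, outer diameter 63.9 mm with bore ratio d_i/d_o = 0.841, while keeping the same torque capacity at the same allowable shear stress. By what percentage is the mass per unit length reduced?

Equal τ_max and T ⇒ the solid shaft needs d_s³ = d_o³(1−k⁴), so d_s = 63.9·(1−0.841⁴)^(1/3) = 50.71 mm.
Area ratio A_h/A_s = d_o²(1−k²)/d_s² = (1−k²)/(1−k⁴)^(2/3) = 0.4648.
Mass saving = 1 − 0.4648 = 53.5 %.

53.5 %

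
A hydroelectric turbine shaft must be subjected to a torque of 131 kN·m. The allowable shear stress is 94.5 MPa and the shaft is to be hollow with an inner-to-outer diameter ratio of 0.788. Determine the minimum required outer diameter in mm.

For a hollow shaft with d_i/d_o = 0.788: τ_max = 16T/(π d_o³ (1−k⁴)), so d_o = [16T/(π τ_allow (1−k⁴))]^(1/3) = [16·131000/(π·9.45×10^7·0.6144)]^(1/3) = 0.2257 m.

226 mm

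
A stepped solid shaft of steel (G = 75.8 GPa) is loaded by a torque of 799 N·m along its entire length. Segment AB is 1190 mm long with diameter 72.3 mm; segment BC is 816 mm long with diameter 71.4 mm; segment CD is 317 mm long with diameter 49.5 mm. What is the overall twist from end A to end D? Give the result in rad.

J_AB = π(0.0723)⁴/32 = 2.68×10^-6 m⁴; J_BC = π(0.0714)⁴/32 = 2.55×10^-6 m⁴; J_CD = π(0.0495)⁴/32 = 5.89×10^-7 m⁴.
θ = (T/G)·Σ L_i/J_i = (799.0/75.8×10⁹)·(1.19/2.68×10^-6 + 0.816/2.55×10^-6 + 0.317/5.89×10^-7) = 0.01372 rad.

0.0137 rad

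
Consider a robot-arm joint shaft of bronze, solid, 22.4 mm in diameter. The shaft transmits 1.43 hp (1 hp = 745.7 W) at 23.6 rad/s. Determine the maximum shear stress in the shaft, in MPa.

20.5 MPa

ω = 23.6 rad/s, so T = P/ω = 1.43×745.7 / 23.60 = 45.18 N·m.
J = πd⁴/32 = π(0.0224)⁴/32 = 2.472×10^-8 m⁴.
τ_max = T·r/J = 45.18 × 0.0112 / 2.472×10^-8 = 2.047×10^7 Pa.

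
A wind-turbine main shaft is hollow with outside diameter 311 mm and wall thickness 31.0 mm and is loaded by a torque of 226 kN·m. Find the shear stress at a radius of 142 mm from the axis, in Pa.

5.93e7 Pa

J = π(d_o⁴ − d_i⁴)/32 = π(0.311⁴ − 0.249⁴)/32 = 5.410×10^-4 m⁴.
Shear stress varies linearly with radius: τ = T·r/J = 226000 × 0.142 / 5.410×10^-4 = 5.932×10^7 Pa.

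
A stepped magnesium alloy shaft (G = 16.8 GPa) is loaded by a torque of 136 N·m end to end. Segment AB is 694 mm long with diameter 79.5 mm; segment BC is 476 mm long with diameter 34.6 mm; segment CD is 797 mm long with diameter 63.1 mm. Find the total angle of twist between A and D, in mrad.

J_AB = π(0.0795)⁴/32 = 3.92×10^-6 m⁴; J_BC = π(0.0346)⁴/32 = 1.41×10^-7 m⁴; J_CD = π(0.0631)⁴/32 = 1.56×10^-6 m⁴.
θ = (T/G)·Σ L_i/J_i = (136.0/16.8×10⁹)·(0.694/3.92×10^-6 + 0.476/1.41×10^-7 + 0.797/1.56×10^-6) = 0.03296 rad.

33.0 mrad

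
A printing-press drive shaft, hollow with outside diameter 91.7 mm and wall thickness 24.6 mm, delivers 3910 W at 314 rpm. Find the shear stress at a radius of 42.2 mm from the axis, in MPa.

0.758 MPa

ω = 2π·314/60 = 32.88 rad/s, so T = P/ω = 3910 / 32.88 = 118.9 N·m.
J = π(d_o⁴ − d_i⁴)/32 = π(0.0917⁴ − 0.0425⁴)/32 = 6.622×10^-6 m⁴.
Shear stress varies linearly with radius: τ = T·r/J = 118.9 × 0.0422 / 6.622×10^-6 = 7.578×10^5 Pa.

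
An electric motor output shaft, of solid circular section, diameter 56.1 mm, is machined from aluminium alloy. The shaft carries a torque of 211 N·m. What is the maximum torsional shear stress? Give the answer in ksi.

J = πd⁴/32 = π(0.0561)⁴/32 = 9.724×10^-7 m⁴.
τ_max = T·r/J = 211.0 × 0.0281 / 9.724×10^-7 = 6.086×10^6 Pa.

0.883 ksi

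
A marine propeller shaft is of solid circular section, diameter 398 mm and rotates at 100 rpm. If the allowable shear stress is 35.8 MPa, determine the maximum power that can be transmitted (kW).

J = πd⁴/32 = π(0.398)⁴/32 = 2.463×10^-3 m⁴.
T_max = τ_allow·J/r = 3.58×10^7 × 2.463×10^-3 / 0.199 = 443200 N·m.
ω = 2π·100/60 = 10.47 rad/s, so P_max = T_max·ω = 4.641×10^6 W.

4640 kW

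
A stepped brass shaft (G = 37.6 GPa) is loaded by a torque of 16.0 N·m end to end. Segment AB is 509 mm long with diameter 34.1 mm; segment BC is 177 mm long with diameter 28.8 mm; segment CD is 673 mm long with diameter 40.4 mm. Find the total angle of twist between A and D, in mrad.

J_AB = π(0.0341)⁴/32 = 1.33×10^-7 m⁴; J_BC = π(0.0288)⁴/32 = 6.75×10^-8 m⁴; J_CD = π(0.0404)⁴/32 = 2.62×10^-7 m⁴.
θ = (T/G)·Σ L_i/J_i = (16.00/37.6×10⁹)·(0.509/1.33×10^-7 + 0.177/6.75×10^-8 + 0.673/2.62×10^-7) = 3.842×10^-3 rad.

3.84 mrad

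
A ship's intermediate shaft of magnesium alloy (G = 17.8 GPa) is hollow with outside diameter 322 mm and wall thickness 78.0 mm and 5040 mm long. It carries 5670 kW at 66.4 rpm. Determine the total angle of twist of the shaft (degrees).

ω = 2π·66.4/60 = 6.953 rad/s, so T = P/ω = 5670×10³ / 6.953 = 815400 N·m.
J = π(d_o⁴ − d_i⁴)/32 = π(0.322⁴ − 0.166⁴)/32 = 9.809×10^-4 m⁴.
θ = T·L/(G·J) = 815400 × 5.04 / (17.8×10⁹ × 9.809×10^-4) = 0.2354 rad.

13.5°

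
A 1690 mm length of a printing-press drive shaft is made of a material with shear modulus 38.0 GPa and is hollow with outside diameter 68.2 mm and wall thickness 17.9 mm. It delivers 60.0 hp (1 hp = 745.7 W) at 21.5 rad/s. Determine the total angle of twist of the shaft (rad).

0.0459 rad

ω = 21.5 rad/s, so T = P/ω = 60.0×745.7 / 21.50 = 2081 N·m.
J = π(d_o⁴ − d_i⁴)/32 = π(0.0682⁴ − 0.0324⁴)/32 = 2.016×10^-6 m⁴.
θ = T·L/(G·J) = 2081 × 1.69 / (38.0×10⁹ × 2.016×10^-6) = 0.04591 rad.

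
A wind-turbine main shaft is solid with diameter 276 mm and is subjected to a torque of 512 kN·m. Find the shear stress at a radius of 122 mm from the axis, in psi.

15900 psi

J = πd⁴/32 = π(0.276)⁴/32 = 5.697×10^-4 m⁴.
Shear stress varies linearly with radius: τ = T·r/J = 512000 × 0.122 / 5.697×10^-4 = 1.096×10^8 Pa.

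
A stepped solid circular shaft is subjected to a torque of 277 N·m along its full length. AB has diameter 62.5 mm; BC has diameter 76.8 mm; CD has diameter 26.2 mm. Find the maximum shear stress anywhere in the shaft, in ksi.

Under the same torque, τ_max = 16T/(πd³) is largest where d is smallest — segment CD (d = 26.2 mm).
τ_max = 16·277.0/(π·(0.0262)³) = 7.844×10^7 Pa.

11.4 ksi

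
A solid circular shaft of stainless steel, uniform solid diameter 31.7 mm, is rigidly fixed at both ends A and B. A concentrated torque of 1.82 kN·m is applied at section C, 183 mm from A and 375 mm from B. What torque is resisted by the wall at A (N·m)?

With uniform GJ and both ends fixed, compatibility θ_AC = θ_CB gives T_A·a = T_B·b, together with T_A + T_B = T₀.
T_A = T₀·b/(a+b) = 1820·375/558.0 = 1223 N·m; T_B = 596.9 N·m.

1220 N·m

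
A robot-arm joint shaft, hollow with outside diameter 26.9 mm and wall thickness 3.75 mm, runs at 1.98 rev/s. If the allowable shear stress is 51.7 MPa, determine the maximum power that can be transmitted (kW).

1.79 kW

J = π(d_o⁴ − d_i⁴)/32 = π(0.0269⁴ − 0.0194⁴)/32 = 3.750×10^-8 m⁴.
T_max = τ_allow·J/r = 5.17×10^7 × 3.750×10^-8 / 0.0135 = 144.1 N·m.
ω = 2π·1.98 = 12.44 rad/s, so P_max = T_max·ω = 1793 W.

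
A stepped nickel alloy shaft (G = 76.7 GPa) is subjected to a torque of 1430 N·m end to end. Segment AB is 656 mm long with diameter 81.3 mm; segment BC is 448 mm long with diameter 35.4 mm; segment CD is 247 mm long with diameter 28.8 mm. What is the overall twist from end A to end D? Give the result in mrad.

125 mrad

J_AB = π(0.0813)⁴/32 = 4.29×10^-6 m⁴; J_BC = π(0.0354)⁴/32 = 1.54×10^-7 m⁴; J_CD = π(0.0288)⁴/32 = 6.75×10^-8 m⁴.
θ = (T/G)·Σ L_i/J_i = (1430/76.7×10⁹)·(0.656/4.29×10^-6 + 0.448/1.54×10^-7 + 0.247/6.75×10^-8) = 0.1252 rad.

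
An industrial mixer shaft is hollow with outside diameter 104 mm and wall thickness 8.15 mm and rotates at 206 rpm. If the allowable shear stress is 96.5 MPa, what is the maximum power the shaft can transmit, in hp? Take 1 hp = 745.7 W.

J = π(d_o⁴ − d_i⁴)/32 = π(0.104⁴ − 0.0877⁴)/32 = 5.677×10^-6 m⁴.
T_max = τ_allow·J/r = 9.65×10^7 × 5.677×10^-6 / 0.0520 = 10540 N·m.
ω = 2π·206/60 = 21.57 rad/s, so P_max = T_max·ω = 2.273×10^5 W.

305 hp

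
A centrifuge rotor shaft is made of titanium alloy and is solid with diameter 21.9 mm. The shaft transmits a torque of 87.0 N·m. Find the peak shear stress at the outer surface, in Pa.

J = πd⁴/32 = π(0.0219)⁴/32 = 2.258×10^-8 m⁴.
τ_max = T·r/J = 87.00 × 0.0109 / 2.258×10^-8 = 4.218×10^7 Pa.

4.22e7 Pa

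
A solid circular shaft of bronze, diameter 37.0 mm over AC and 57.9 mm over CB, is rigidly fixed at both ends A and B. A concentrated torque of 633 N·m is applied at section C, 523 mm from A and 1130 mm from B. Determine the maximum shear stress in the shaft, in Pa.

1.69e7 Pa

Compatibility: T_A·a/J_AC = T_B·b/J_CB with T_A + T_B = T₀.
J_AC = 1.84×10^-7 m⁴, J_CB = 1.10×10^-6 m⁴, so T_A = T₀·(J_AC/a)/((J_AC/a)+(J_CB/b)) = 167.7 N·m, T_B = 465.3 N·m.
τ in each portion: τ_AC = 1.69×10^7 Pa, τ_CB = 1.22×10^7 Pa; maximum is in AC.
τ_max = T_AC·r/J = 167.7·0.0185/1.84×10^-7 = 1.686×10^7 Pa.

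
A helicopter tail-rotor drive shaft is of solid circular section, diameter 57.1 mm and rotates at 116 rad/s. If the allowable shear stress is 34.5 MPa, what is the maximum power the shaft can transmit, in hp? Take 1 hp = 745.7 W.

196 hp

J = πd⁴/32 = π(0.0571)⁴/32 = 1.044×10^-6 m⁴.
T_max = τ_allow·J/r = 3.45×10^7 × 1.044×10^-6 / 0.0285 = 1261 N·m.
ω = 116 rad/s, so P_max = T_max·ω = 1.463×10^5 W.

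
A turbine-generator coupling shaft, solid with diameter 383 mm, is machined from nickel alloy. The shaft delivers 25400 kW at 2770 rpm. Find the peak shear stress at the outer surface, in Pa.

ω = 2π·2770/60 = 290.1 rad/s, so T = P/ω = 25400×10³ / 290.1 = 87560 N·m.
J = πd⁴/32 = π(0.383)⁴/32 = 2.112×10^-3 m⁴.
τ_max = T·r/J = 87560 × 0.192 / 2.112×10^-3 = 7.938×10^6 Pa.

7.94e6 Pa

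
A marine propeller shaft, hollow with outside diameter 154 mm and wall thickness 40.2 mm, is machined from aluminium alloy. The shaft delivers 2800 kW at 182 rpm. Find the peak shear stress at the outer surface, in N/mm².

216 N/mm²

ω = 2π·182/60 = 19.06 rad/s, so T = P/ω = 2800×10³ / 19.06 = 146900 N·m.
J = π(d_o⁴ − d_i⁴)/32 = π(0.154⁴ − 0.0736⁴)/32 = 5.234×10^-5 m⁴.
τ_max = T·r/J = 146900 × 0.0770 / 5.234×10^-5 = 2.161×10^8 Pa.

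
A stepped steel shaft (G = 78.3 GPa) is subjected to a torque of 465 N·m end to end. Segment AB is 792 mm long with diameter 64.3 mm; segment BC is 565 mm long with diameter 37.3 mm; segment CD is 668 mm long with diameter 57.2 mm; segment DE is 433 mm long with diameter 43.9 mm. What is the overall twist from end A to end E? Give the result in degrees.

J_AB = π(0.0643)⁴/32 = 1.68×10^-6 m⁴; J_BC = π(0.0373)⁴/32 = 1.90×10^-7 m⁴; J_CD = π(0.0572)⁴/32 = 1.05×10^-6 m⁴; J_DE = π(0.0439)⁴/32 = 3.65×10^-7 m⁴.
θ = (T/G)·Σ L_i/J_i = (465.0/78.3×10⁹)·(0.792/1.68×10^-6 + 0.565/1.90×10^-7 + 0.668/1.05×10^-6 + 0.433/3.65×10^-7) = 0.03129 rad.

1.79°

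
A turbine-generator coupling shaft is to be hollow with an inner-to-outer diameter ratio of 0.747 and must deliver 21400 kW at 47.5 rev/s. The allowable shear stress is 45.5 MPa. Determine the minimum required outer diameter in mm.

227 mm

ω = 2π·47.5 = 298.5 rad/s, so T = P/ω = 21400×10³ / 298.5 = 71700 N·m.
For a hollow shaft with d_i/d_o = 0.747: τ_max = 16T/(π d_o³ (1−k⁴)), so d_o = [16T/(π τ_allow (1−k⁴))]^(1/3) = [16·71700/(π·4.55×10^7·0.6886)]^(1/3) = 0.2267 m.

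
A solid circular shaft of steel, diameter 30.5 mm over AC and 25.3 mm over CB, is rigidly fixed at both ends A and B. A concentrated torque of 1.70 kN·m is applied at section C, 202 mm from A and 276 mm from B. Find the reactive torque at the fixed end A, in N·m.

Compatibility: T_A·a/J_AC = T_B·b/J_CB with T_A + T_B = T₀.
J_AC = 8.50×10^-8 m⁴, J_CB = 4.02×10^-8 m⁴, so T_A = T₀·(J_AC/a)/((J_AC/a)+(J_CB/b)) = 1263 N·m, T_B = 437.5 N·m.

1260 N·m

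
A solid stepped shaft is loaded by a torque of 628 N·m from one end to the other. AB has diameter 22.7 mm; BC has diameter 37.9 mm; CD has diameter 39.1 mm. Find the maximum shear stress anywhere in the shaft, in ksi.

Under the same torque, τ_max = 16T/(πd³) is largest where d is smallest — segment AB (d = 22.7 mm).
τ_max = 16·628.0/(π·(0.0227)³) = 2.734×10^8 Pa.

39.7 ksi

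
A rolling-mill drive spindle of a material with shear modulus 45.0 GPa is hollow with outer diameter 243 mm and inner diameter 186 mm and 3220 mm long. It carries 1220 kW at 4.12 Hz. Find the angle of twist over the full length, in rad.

ω = 2π·4.12 = 25.89 rad/s, so T = P/ω = 1220×10³ / 25.89 = 47130 N·m.
J = π(d_o⁴ − d_i⁴)/32 = π(0.243⁴ − 0.186⁴)/32 = 2.248×10^-4 m⁴.
θ = T·L/(G·J) = 47130 × 3.22 / (45.0×10⁹ × 2.248×10^-4) = 0.01500 rad.

0.0150 rad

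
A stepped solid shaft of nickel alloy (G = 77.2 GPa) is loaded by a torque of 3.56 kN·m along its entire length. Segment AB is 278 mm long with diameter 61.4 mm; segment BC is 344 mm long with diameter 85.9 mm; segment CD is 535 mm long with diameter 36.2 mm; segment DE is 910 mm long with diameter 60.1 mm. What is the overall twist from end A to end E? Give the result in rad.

0.191 rad

J_AB = π(0.0614)⁴/32 = 1.40×10^-6 m⁴; J_BC = π(0.0859)⁴/32 = 5.35×10^-6 m⁴; J_CD = π(0.0362)⁴/32 = 1.69×10^-7 m⁴; J_DE = π(0.0601)⁴/32 = 1.28×10^-6 m⁴.
θ = (T/G)·Σ L_i/J_i = (3560/77.2×10⁹)·(0.278/1.40×10^-6 + 0.344/5.35×10^-6 + 0.535/1.69×10^-7 + 0.910/1.28×10^-6) = 0.1913 rad.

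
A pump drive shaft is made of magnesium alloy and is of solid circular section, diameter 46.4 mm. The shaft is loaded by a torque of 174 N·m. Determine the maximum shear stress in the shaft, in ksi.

J = πd⁴/32 = π(0.0464)⁴/32 = 4.551×10^-7 m⁴.
τ_max = T·r/J = 174.0 × 0.0232 / 4.551×10^-7 = 8.871×10^6 Pa.

1.29 ksi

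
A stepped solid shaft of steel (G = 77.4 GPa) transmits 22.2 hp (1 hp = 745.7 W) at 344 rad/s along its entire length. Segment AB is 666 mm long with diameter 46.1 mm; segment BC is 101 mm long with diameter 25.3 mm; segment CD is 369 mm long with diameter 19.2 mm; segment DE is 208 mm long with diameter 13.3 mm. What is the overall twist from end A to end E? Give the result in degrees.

ω = 344 rad/s, so T = P/ω = 22.2×745.7 / 344.0 = 48.12 N·m.
J_AB = π(0.0461)⁴/32 = 4.43×10^-7 m⁴; J_BC = π(0.0253)⁴/32 = 4.02×10^-8 m⁴; J_CD = π(0.0192)⁴/32 = 1.33×10^-8 m⁴; J_DE = π(0.0133)⁴/32 = 3.07×10^-9 m⁴.
θ = (T/G)·Σ L_i/J_i = (48.12/77.4×10⁹)·(0.666/4.43×10^-7 + 0.101/4.02×10^-8 + 0.369/1.33×10^-8 + 0.208/3.07×10^-9) = 0.06179 rad.

3.54°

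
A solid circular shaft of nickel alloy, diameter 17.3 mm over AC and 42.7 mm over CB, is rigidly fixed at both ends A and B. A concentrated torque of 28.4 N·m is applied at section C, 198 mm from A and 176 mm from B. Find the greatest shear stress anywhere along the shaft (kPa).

1810 kPa

Compatibility: T_A·a/J_AC = T_B·b/J_CB with T_A + T_B = T₀.
J_AC = 8.79×10^-9 m⁴, J_CB = 3.26×10^-7 m⁴, so T_A = T₀·(J_AC/a)/((J_AC/a)+(J_CB/b)) = 0.6643 N·m, T_B = 27.74 N·m.
τ in each portion: τ_AC = 6.53×10^5 Pa, τ_CB = 1.81×10^6 Pa; maximum is in CB.
τ_max = T_CB·r/J = 27.74·0.0214/3.26×10^-7 = 1.814×10^6 Pa.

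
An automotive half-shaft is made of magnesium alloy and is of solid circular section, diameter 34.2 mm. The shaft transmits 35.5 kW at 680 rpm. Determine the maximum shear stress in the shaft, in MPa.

63.5 MPa

ω = 2π·680/60 = 71.21 rad/s, so T = P/ω = 35.5×10³ / 71.21 = 498.5 N·m.
J = πd⁴/32 = π(0.0342)⁴/32 = 1.343×10^-7 m⁴.
τ_max = T·r/J = 498.5 × 0.0171 / 1.343×10^-7 = 6.347×10^7 Pa.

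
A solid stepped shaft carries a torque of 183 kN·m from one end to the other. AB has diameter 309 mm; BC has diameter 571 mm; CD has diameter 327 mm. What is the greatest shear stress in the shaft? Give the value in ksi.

Under the same torque, τ_max = 16T/(πd³) is largest where d is smallest — segment AB (d = 309 mm).
τ_max = 16·183000/(π·(0.309)³) = 3.159×10^7 Pa.

4.58 ksi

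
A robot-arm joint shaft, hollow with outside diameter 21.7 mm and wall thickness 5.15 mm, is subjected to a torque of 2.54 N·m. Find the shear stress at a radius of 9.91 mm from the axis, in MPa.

1.25 MPa

J = π(d_o⁴ − d_i⁴)/32 = π(0.0217⁴ − 0.0114⁴)/32 = 2.011×10^-8 m⁴.
Shear stress varies linearly with radius: τ = T·r/J = 2.540 × 0.00991 / 2.011×10^-8 = 1.252×10^6 Pa.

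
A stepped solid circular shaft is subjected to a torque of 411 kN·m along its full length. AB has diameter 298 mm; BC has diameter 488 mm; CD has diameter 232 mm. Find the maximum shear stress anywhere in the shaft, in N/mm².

168 N/mm²

Under the same torque, τ_max = 16T/(πd³) is largest where d is smallest — segment CD (d = 232 mm).
τ_max = 16·411000/(π·(0.232)³) = 1.676×10^8 Pa.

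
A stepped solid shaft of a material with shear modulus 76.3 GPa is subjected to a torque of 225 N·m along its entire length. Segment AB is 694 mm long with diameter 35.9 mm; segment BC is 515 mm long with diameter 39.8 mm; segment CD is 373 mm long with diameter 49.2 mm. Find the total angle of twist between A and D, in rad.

J_AB = π(0.0359)⁴/32 = 1.63×10^-7 m⁴; J_BC = π(0.0398)⁴/32 = 2.46×10^-7 m⁴; J_CD = π(0.0492)⁴/32 = 5.75×10^-7 m⁴.
θ = (T/G)·Σ L_i/J_i = (225.0/76.3×10⁹)·(0.694/1.63×10^-7 + 0.515/2.46×10^-7 + 0.373/5.75×10^-7) = 0.02063 rad.

0.0206 rad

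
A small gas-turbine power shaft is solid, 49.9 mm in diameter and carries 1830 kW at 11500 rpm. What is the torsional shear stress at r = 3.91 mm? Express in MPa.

9.76 MPa

ω = 2π·11500/60 = 1204 rad/s, so T = P/ω = 1830×10³ / 1204 = 1520 N·m.
J = πd⁴/32 = π(0.0499)⁴/32 = 6.087×10^-7 m⁴.
Shear stress varies linearly with radius: τ = T·r/J = 1520 × 0.00391 / 6.087×10^-7 = 9.761×10^6 Pa.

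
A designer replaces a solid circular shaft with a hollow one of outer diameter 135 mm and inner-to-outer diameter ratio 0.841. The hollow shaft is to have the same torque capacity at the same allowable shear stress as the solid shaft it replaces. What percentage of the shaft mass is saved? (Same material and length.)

53.5 %

Equal τ_max and T ⇒ the solid shaft needs d_s³ = d_o³(1−k⁴), so d_s = 135·(1−0.841⁴)^(1/3) = 107.1 mm.
Area ratio A_h/A_s = d_o²(1−k²)/d_s² = (1−k²)/(1−k⁴)^(2/3) = 0.4648.
Mass saving = 1 − 0.4648 = 53.5 %.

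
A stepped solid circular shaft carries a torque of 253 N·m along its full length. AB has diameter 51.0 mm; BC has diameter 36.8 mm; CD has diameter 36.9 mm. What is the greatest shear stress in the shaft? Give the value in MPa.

Under the same torque, τ_max = 16T/(πd³) is largest where d is smallest — segment BC (d = 36.8 mm).
τ_max = 16·253.0/(π·(0.0368)³) = 2.586×10^7 Pa.

25.9 MPa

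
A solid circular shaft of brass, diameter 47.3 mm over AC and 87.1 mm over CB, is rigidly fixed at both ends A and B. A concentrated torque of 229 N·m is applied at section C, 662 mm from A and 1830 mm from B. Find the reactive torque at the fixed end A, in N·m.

44.4 N·m

Compatibility: T_A·a/J_AC = T_B·b/J_CB with T_A + T_B = T₀.
J_AC = 4.91×10^-7 m⁴, J_CB = 5.65×10^-6 m⁴, so T_A = T₀·(J_AC/a)/((J_AC/a)+(J_CB/b)) = 44.38 N·m, T_B = 184.6 N·m.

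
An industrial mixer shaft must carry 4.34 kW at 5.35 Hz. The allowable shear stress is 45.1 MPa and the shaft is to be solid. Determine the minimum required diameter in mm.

ω = 2π·5.35 = 33.62 rad/s, so T = P/ω = 4.34×10³ / 33.62 = 129.1 N·m.
For a solid shaft τ_max = 16T/(πd³), so d = (16T/(π τ_allow))^(1/3) = (16·129.1/(π·4.51×10^7))^(1/3) = 0.02443 m.

24.4 mm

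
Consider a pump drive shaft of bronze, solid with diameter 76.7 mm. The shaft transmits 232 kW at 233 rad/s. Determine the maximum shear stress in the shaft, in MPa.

ω = 233 rad/s, so T = P/ω = 232×10³ / 233.0 = 995.7 N·m.
J = πd⁴/32 = π(0.0767)⁴/32 = 3.398×10^-6 m⁴.
τ_max = T·r/J = 995.7 × 0.0384 / 3.398×10^-6 = 1.124×10^7 Pa.

11.2 MPa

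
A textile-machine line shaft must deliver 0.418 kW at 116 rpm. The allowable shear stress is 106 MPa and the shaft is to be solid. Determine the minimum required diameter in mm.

ω = 2π·116/60 = 12.15 rad/s, so T = P/ω = 0.418×10³ / 12.15 = 34.41 N·m.
For a solid shaft τ_max = 16T/(πd³), so d = (16T/(π τ_allow))^(1/3) = (16·34.41/(π·1.06×10^8))^(1/3) = 0.01182 m.

11.8 mm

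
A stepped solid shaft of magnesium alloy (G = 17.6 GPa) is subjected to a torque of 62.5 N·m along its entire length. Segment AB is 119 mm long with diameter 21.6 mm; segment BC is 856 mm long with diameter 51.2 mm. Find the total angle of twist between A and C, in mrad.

24.3 mrad

J_AB = π(0.0216)⁴/32 = 2.14×10^-8 m⁴; J_BC = π(0.0512)⁴/32 = 6.75×10^-7 m⁴.
θ = (T/G)·Σ L_i/J_i = (62.50/17.6×10⁹)·(0.119/2.14×10^-8 + 0.856/6.75×10^-7) = 0.02428 rad.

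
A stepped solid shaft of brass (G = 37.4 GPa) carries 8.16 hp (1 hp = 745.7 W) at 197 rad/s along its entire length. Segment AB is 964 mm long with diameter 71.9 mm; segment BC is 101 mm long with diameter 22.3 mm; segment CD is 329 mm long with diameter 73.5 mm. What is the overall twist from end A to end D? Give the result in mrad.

3.83 mrad

ω = 197 rad/s, so T = P/ω = 8.16×745.7 / 197.0 = 30.89 N·m.
J_AB = π(0.0719)⁴/32 = 2.62×10^-6 m⁴; J_BC = π(0.0223)⁴/32 = 2.43×10^-8 m⁴; J_CD = π(0.0735)⁴/32 = 2.87×10^-6 m⁴.
θ = (T/G)·Σ L_i/J_i = (30.89/37.4×10⁹)·(0.964/2.62×10^-6 + 0.101/2.43×10^-8 + 0.329/2.87×10^-6) = 3.834×10^-3 rad.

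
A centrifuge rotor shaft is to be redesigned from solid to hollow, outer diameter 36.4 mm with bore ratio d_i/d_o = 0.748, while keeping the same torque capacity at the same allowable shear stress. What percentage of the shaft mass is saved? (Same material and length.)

43.4 %

Equal τ_max and T ⇒ the solid shaft needs d_s³ = d_o³(1−k⁴), so d_s = 36.4·(1−0.748⁴)^(1/3) = 32.12 mm.
Area ratio A_h/A_s = d_o²(1−k²)/d_s² = (1−k²)/(1−k⁴)^(2/3) = 0.5658.
Mass saving = 1 − 0.5658 = 43.4 %.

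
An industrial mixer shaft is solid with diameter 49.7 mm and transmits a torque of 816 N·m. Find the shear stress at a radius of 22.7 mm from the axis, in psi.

4490 psi

J = πd⁴/32 = π(0.0497)⁴/32 = 5.990×10^-7 m⁴.
Shear stress varies linearly with radius: τ = T·r/J = 816.0 × 0.0227 / 5.990×10^-7 = 3.092×10^7 Pa.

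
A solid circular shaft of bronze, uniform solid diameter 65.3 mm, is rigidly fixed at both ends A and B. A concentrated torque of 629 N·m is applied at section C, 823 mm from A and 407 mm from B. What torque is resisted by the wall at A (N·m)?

208 N·m

With uniform GJ and both ends fixed, compatibility θ_AC = θ_CB gives T_A·a = T_B·b, together with T_A + T_B = T₀.
T_A = T₀·b/(a+b) = 629.0·407/1230 = 208.1 N·m; T_B = 420.9 N·m.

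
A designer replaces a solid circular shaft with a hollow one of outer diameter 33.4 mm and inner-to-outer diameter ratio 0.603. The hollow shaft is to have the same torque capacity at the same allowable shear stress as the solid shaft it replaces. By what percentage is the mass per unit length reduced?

30.1 %

Equal τ_max and T ⇒ the solid shaft needs d_s³ = d_o³(1−k⁴), so d_s = 33.4·(1−0.603⁴)^(1/3) = 31.86 mm.
Area ratio A_h/A_s = d_o²(1−k²)/d_s² = (1−k²)/(1−k⁴)^(2/3) = 0.6995.
Mass saving = 1 − 0.6995 = 30.1 %.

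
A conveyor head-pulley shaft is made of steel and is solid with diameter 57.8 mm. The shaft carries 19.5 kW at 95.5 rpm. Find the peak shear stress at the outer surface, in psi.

7460 psi

ω = 2π·95.5/60 = 10.00 rad/s, so T = P/ω = 19.5×10³ / 10.00 = 1950 N·m.
J = πd⁴/32 = π(0.0578)⁴/32 = 1.096×10^-6 m⁴.
τ_max = T·r/J = 1950 × 0.0289 / 1.096×10^-6 = 5.143×10^7 Pa.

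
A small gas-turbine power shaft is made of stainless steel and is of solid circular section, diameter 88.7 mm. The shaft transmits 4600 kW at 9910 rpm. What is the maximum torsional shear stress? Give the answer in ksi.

4.69 ksi

ω = 2π·9910/60 = 1038 rad/s, so T = P/ω = 4600×10³ / 1038 = 4433 N·m.
J = πd⁴/32 = π(0.0887)⁴/32 = 6.077×10^-6 m⁴.
τ_max = T·r/J = 4433 × 0.0444 / 6.077×10^-6 = 3.235×10^7 Pa.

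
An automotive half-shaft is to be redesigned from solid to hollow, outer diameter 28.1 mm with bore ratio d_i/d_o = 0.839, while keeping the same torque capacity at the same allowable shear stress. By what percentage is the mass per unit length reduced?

Equal τ_max and T ⇒ the solid shaft needs d_s³ = d_o³(1−k⁴), so d_s = 28.1·(1−0.839⁴)^(1/3) = 22.37 mm.
Area ratio A_h/A_s = d_o²(1−k²)/d_s² = (1−k²)/(1−k⁴)^(2/3) = 0.4672.
Mass saving = 1 − 0.4672 = 53.3 %.

53.3 %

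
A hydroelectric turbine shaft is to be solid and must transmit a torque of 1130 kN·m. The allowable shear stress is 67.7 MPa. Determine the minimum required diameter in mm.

For a solid shaft τ_max = 16T/(πd³), so d = (16T/(π τ_allow))^(1/3) = (16·1.130e6/(π·6.77×10^7))^(1/3) = 0.4397 m.

440 mm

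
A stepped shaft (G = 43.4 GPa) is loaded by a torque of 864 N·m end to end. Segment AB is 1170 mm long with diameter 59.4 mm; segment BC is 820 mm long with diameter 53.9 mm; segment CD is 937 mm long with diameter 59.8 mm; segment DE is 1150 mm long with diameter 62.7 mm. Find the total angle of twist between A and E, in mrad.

68.7 mrad

J_AB = π(0.0594)⁴/32 = 1.22×10^-6 m⁴; J_BC = π(0.0539)⁴/32 = 8.29×10^-7 m⁴; J_CD = π(0.0598)⁴/32 = 1.26×10^-6 m⁴; J_DE = π(0.0627)⁴/32 = 1.52×10^-6 m⁴.
θ = (T/G)·Σ L_i/J_i = (864.0/43.4×10⁹)·(1.17/1.22×10^-6 + 0.820/8.29×10^-7 + 0.937/1.26×10^-6 + 1.15/1.52×10^-6) = 0.06870 rad.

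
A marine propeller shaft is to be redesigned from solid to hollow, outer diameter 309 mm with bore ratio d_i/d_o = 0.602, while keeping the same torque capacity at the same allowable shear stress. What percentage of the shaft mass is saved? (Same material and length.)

30.0 %

Equal τ_max and T ⇒ the solid shaft needs d_s³ = d_o³(1−k⁴), so d_s = 309·(1−0.602⁴)^(1/3) = 294.8 mm.
Area ratio A_h/A_s = d_o²(1−k²)/d_s² = (1−k²)/(1−k⁴)^(2/3) = 0.7003.
Mass saving = 1 − 0.7003 = 30.0 %.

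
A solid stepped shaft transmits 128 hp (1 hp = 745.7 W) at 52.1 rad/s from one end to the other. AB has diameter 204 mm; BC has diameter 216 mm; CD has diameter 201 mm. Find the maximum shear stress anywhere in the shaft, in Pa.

ω = 52.1 rad/s, so T = P/ω = 128×745.7 / 52.10 = 1832 N·m.
Under the same torque, τ_max = 16T/(πd³) is largest where d is smallest — segment CD (d = 201 mm).
τ_max = 16·1832/(π·(0.201)³) = 1.149×10^6 Pa.

1.15e6 Pa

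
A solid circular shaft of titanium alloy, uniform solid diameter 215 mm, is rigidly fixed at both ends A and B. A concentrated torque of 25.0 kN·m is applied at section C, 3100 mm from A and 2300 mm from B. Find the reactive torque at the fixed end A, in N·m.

10600 N·m

With uniform GJ and both ends fixed, compatibility θ_AC = θ_CB gives T_A·a = T_B·b, together with T_A + T_B = T₀.
T_A = T₀·b/(a+b) = 25000·2300/5400 = 10650 N·m; T_B = 14350 N·m.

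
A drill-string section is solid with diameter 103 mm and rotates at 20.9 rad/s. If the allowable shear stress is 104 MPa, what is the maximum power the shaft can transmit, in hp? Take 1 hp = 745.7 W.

625 hp

J = πd⁴/32 = π(0.103)⁴/32 = 1.105×10^-5 m⁴.
T_max = τ_allow·J/r = 1.04×10^8 × 1.105×10^-5 / 0.0515 = 22310 N·m.
ω = 20.9 rad/s, so P_max = T_max·ω = 4.664×10^5 W.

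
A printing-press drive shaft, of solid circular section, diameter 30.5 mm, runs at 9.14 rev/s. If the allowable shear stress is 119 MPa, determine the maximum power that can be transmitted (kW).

J = πd⁴/32 = π(0.0305)⁴/32 = 8.496×10^-8 m⁴.
T_max = τ_allow·J/r = 1.19×10^8 × 8.496×10^-8 / 0.0152 = 662.9 N·m.
ω = 2π·9.14 = 57.43 rad/s, so P_max = T_max·ω = 3.807×10^4 W.

38.1 kW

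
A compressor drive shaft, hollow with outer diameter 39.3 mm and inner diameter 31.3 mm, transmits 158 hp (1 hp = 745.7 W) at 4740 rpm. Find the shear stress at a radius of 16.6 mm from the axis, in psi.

4080 psi

ω = 2π·4740/60 = 496.4 rad/s, so T = P/ω = 158×745.7 / 496.4 = 237.4 N·m.
J = π(d_o⁴ − d_i⁴)/32 = π(0.0393⁴ − 0.0313⁴)/32 = 1.400×10^-7 m⁴.
Shear stress varies linearly with radius: τ = T·r/J = 237.4 × 0.0166 / 1.400×10^-7 = 2.815×10^7 Pa.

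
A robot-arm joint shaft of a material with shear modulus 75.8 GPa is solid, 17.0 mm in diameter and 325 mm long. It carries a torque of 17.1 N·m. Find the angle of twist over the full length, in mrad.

8.94 mrad

J = πd⁴/32 = π(0.0170)⁴/32 = 8.200×10^-9 m⁴.
θ = T·L/(G·J) = 17.10 × 0.325 / (75.8×10⁹ × 8.200×10^-9) = 8.942×10^-3 rad.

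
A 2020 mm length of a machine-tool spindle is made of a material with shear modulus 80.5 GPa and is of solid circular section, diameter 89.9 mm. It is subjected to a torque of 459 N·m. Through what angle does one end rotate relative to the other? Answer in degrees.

0.103°

J = πd⁴/32 = π(0.0899)⁴/32 = 6.413×10^-6 m⁴.
θ = T·L/(G·J) = 459.0 × 2.02 / (80.5×10⁹ × 6.413×10^-6) = 1.796×10^-3 rad.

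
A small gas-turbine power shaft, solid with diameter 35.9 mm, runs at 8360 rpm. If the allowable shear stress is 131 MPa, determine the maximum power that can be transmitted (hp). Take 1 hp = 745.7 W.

1400 hp

J = πd⁴/32 = π(0.0359)⁴/32 = 1.631×10^-7 m⁴.
T_max = τ_allow·J/r = 1.31×10^8 × 1.631×10^-7 / 0.0180 = 1190 N·m.
ω = 2π·8360/60 = 875.5 rad/s, so P_max = T_max·ω = 1.042×10^6 W.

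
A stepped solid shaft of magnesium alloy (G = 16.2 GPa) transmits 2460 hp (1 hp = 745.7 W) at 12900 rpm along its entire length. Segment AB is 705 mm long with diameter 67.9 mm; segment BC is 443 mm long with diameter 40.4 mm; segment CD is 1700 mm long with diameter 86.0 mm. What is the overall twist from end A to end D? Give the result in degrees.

11.3°

ω = 2π·12900/60 = 1351 rad/s, so T = P/ω = 2460×745.7 / 1351 = 1358 N·m.
J_AB = π(0.0679)⁴/32 = 2.09×10^-6 m⁴; J_BC = π(0.0404)⁴/32 = 2.62×10^-7 m⁴; J_CD = π(0.0860)⁴/32 = 5.37×10^-6 m⁴.
θ = (T/G)·Σ L_i/J_i = (1358/16.2×10⁹)·(0.705/2.09×10^-6 + 0.443/2.62×10^-7 + 1.70/5.37×10^-6) = 0.1968 rad.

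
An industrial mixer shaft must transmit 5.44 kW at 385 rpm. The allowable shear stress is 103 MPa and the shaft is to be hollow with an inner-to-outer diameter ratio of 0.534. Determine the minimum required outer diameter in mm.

ω = 2π·385/60 = 40.32 rad/s, so T = P/ω = 5.44×10³ / 40.32 = 134.9 N·m.
For a hollow shaft with d_i/d_o = 0.534: τ_max = 16T/(π d_o³ (1−k⁴)), so d_o = [16T/(π τ_allow (1−k⁴))]^(1/3) = [16·134.9/(π·1.03×10^8·0.9187)]^(1/3) = 0.01937 m.

19.4 mm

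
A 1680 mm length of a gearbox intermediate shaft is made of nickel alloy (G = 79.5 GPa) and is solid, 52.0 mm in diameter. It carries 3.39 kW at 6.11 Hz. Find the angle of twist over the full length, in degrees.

0.149°

ω = 2π·6.11 = 38.39 rad/s, so T = P/ω = 3.39×10³ / 38.39 = 88.30 N·m.
J = πd⁴/32 = π(0.0520)⁴/32 = 7.178×10^-7 m⁴.
θ = T·L/(G·J) = 88.30 × 1.68 / (79.5×10⁹ × 7.178×10^-7) = 2.600×10^-3 rad.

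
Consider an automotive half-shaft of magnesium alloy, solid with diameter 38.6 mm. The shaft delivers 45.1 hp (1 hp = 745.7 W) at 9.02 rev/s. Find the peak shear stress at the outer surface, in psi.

7620 psi

ω = 2π·9.02 = 56.67 rad/s, so T = P/ω = 45.1×745.7 / 56.67 = 593.4 N·m.
J = πd⁴/32 = π(0.0386)⁴/32 = 2.179×10^-7 m⁴.
τ_max = T·r/J = 593.4 × 0.0193 / 2.179×10^-7 = 5.255×10^7 Pa.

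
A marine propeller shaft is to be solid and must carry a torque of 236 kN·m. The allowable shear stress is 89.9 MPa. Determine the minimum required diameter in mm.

237 mm

For a solid shaft τ_max = 16T/(πd³), so d = (16T/(π τ_allow))^(1/3) = (16·236000/(π·8.99×10^7))^(1/3) = 0.2373 m.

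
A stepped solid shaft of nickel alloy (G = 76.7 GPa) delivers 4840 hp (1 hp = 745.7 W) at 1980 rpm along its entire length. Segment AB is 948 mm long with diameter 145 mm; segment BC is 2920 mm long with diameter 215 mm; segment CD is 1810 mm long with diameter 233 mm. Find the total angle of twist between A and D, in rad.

0.00954 rad

ω = 2π·1980/60 = 207.3 rad/s, so T = P/ω = 4840×745.7 / 207.3 = 17410 N·m.
J_AB = π(0.145)⁴/32 = 4.34×10^-5 m⁴; J_BC = π(0.215)⁴/32 = 2.10×10^-4 m⁴; J_CD = π(0.233)⁴/32 = 2.89×10^-4 m⁴.
θ = (T/G)·Σ L_i/J_i = (17410/76.7×10⁹)·(0.948/4.34×10^-5 + 2.92/2.10×10^-4 + 1.81/2.89×10^-4) = 9.536×10^-3 rad.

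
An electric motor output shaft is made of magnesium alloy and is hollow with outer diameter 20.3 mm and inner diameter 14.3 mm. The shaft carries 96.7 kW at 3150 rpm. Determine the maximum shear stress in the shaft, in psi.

ω = 2π·3150/60 = 329.9 rad/s, so T = P/ω = 96.7×10³ / 329.9 = 293.1 N·m.
J = π(d_o⁴ − d_i⁴)/32 = π(0.0203⁴ − 0.0143⁴)/32 = 1.257×10^-8 m⁴.
τ_max = T·r/J = 293.1 × 0.0102 / 1.257×10^-8 = 2.368×10^8 Pa.

34300 psi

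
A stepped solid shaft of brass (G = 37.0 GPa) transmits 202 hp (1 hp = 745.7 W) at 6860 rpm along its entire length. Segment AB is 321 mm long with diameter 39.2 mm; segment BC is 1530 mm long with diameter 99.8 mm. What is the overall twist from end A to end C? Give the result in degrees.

0.501°

ω = 2π·6860/60 = 718.4 rad/s, so T = P/ω = 202×745.7 / 718.4 = 209.7 N·m.
J_AB = π(0.0392)⁴/32 = 2.32×10^-7 m⁴; J_BC = π(0.0998)⁴/32 = 9.74×10^-6 m⁴.
θ = (T/G)·Σ L_i/J_i = (209.7/37.0×10⁹)·(0.321/2.32×10^-7 + 1.53/9.74×10^-6) = 8.738×10^-3 rad.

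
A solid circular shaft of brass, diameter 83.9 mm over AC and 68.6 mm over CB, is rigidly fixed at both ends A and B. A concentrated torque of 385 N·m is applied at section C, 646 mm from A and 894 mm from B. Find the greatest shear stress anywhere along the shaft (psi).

Compatibility: T_A·a/J_AC = T_B·b/J_CB with T_A + T_B = T₀.
J_AC = 4.86×10^-6 m⁴, J_CB = 2.17×10^-6 m⁴, so T_A = T₀·(J_AC/a)/((J_AC/a)+(J_CB/b)) = 291.0 N·m, T_B = 93.99 N·m.
τ in each portion: τ_AC = 2.51×10^6 Pa, τ_CB = 1.48×10^6 Pa; maximum is in AC.
τ_max = T_AC·r/J = 291.0·0.0420/4.86×10^-6 = 2.510×10^6 Pa.

364 psi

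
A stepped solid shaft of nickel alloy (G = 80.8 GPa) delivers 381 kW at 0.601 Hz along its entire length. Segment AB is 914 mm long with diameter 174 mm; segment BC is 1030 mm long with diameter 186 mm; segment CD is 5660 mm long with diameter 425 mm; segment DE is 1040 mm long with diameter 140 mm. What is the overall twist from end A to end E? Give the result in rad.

0.0603 rad

ω = 2π·0.601 = 3.776 rad/s, so T = P/ω = 381×10³ / 3.776 = 100900 N·m.
J_AB = π(0.174)⁴/32 = 9.00×10^-5 m⁴; J_BC = π(0.186)⁴/32 = 1.18×10^-4 m⁴; J_CD = π(0.425)⁴/32 = 3.20×10^-3 m⁴; J_DE = π(0.140)⁴/32 = 3.77×10^-5 m⁴.
θ = (T/G)·Σ L_i/J_i = (100900/80.8×10⁹)·(0.914/9.00×10^-5 + 1.03/1.18×10^-4 + 5.66/3.20×10^-3 + 1.04/3.77×10^-5) = 0.06027 rad.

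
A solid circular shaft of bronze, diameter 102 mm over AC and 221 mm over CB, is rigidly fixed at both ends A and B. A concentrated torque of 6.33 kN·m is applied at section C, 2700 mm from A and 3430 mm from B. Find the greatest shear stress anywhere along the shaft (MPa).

2.82 MPa

Compatibility: T_A·a/J_AC = T_B·b/J_CB with T_A + T_B = T₀.
J_AC = 1.06×10^-5 m⁴, J_CB = 2.34×10^-4 m⁴, so T_A = T₀·(J_AC/a)/((J_AC/a)+(J_CB/b)) = 345.0 N·m, T_B = 5985 N·m.
τ in each portion: τ_AC = 1.66×10^6 Pa, τ_CB = 2.82×10^6 Pa; maximum is in CB.
τ_max = T_CB·r/J = 5985·0.111/2.34×10^-4 = 2.824×10^6 Pa.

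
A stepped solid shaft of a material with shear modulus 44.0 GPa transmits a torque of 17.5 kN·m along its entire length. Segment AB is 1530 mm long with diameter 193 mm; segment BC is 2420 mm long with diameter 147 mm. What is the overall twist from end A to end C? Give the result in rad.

J_AB = π(0.193)⁴/32 = 1.36×10^-4 m⁴; J_BC = π(0.147)⁴/32 = 4.58×10^-5 m⁴.
θ = (T/G)·Σ L_i/J_i = (17500/44.0×10⁹)·(1.53/1.36×10^-4 + 2.42/4.58×10^-5) = 0.02546 rad.

0.0255 rad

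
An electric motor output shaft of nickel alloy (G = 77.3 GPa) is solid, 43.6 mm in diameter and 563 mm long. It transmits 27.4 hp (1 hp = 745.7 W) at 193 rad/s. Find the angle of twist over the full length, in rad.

ω = 193 rad/s, so T = P/ω = 27.4×745.7 / 193.0 = 105.9 N·m.
J = πd⁴/32 = π(0.0436)⁴/32 = 3.548×10^-7 m⁴.
θ = T·L/(G·J) = 105.9 × 0.563 / (77.3×10⁹ × 3.548×10^-7) = 2.173×10^-3 rad.

0.00217 rad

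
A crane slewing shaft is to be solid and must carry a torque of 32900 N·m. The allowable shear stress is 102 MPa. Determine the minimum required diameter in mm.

For a solid shaft τ_max = 16T/(πd³), so d = (16T/(π τ_allow))^(1/3) = (16·32900/(π·1.02×10^8))^(1/3) = 0.1180 m.

118 mm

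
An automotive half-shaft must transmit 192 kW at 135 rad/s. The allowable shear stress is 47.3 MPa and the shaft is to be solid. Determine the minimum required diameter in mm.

53.5 mm

ω = 135 rad/s, so T = P/ω = 192×10³ / 135.0 = 1422 N·m.
For a solid shaft τ_max = 16T/(πd³), so d = (16T/(π τ_allow))^(1/3) = (16·1422/(π·4.73×10^7))^(1/3) = 0.05350 m.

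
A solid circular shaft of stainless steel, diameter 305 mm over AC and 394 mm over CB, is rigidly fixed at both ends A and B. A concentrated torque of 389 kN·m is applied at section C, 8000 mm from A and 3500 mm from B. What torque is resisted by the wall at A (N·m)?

52800 N·m

Compatibility: T_A·a/J_AC = T_B·b/J_CB with T_A + T_B = T₀.
J_AC = 8.50×10^-4 m⁴, J_CB = 2.37×10^-3 m⁴, so T_A = T₀·(J_AC/a)/((J_AC/a)+(J_CB/b)) = 52820 N·m, T_B = 336200 N·m.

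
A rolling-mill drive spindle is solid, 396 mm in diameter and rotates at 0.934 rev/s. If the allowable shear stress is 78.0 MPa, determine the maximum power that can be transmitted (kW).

5580 kW

J = πd⁴/32 = π(0.396)⁴/32 = 2.414×10^-3 m⁴.
T_max = τ_allow·J/r = 7.80×10^7 × 2.414×10^-3 / 0.198 = 951100 N·m.
ω = 2π·0.934 = 5.868 rad/s, so P_max = T_max·ω = 5.581×10^6 W.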